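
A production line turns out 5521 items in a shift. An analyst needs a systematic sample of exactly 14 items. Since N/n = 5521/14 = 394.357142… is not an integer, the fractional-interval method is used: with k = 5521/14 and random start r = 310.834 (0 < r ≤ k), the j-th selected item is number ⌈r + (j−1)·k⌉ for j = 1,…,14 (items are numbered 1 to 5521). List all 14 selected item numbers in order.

j=1: r + 0k = 310.834 → ⌈·⌉ = 311
j=2: r + 1k = 705.191142… → ⌈·⌉ = 706
j=3: r + 2k = 1099.548285… → ⌈·⌉ = 1100
j=4: r + 3k = 1493.905428… → ⌈·⌉ = 1494
j=5: r + 4k = 1888.262571… → ⌈·⌉ = 1889
j=6: r + 5k = 2282.619714… → ⌈·⌉ = 2283
j=7: r + 6k = 2676.976857… → ⌈·⌉ = 2677
j=8: r + 7k = 3071.334 → ⌈·⌉ = 3072
j=9: r + 8k = 3465.691142… → ⌈·⌉ = 3466
j=10: r + 9k = 3860.048285… → ⌈·⌉ = 3861
j=11: r + 10k = 4254.405428… → ⌈·⌉ = 4255
j=12: r + 11k = 4648.762571… → ⌈·⌉ = 4649
j=13: r + 12k = 5043.119714… → ⌈·⌉ = 5044
j=14: r + 13k = 5437.476857… → ⌈·⌉ = 5438

311, 706, 1100, 1494, 1889, 2283, 2677, 3072, 3466, 3861, 4255, 4649, 5044, 5438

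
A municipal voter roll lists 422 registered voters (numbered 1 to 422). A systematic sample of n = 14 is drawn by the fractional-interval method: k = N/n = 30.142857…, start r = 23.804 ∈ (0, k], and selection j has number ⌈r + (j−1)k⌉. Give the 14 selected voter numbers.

j=1: r + 0k = 23.804 → ⌈·⌉ = 24
j=2: r + 1k = 53.946857… → ⌈·⌉ = 54
j=3: r + 2k = 84.089714… → ⌈·⌉ = 85
j=4: r + 3k = 114.232571… → ⌈·⌉ = 115
j=5: r + 4k = 144.375428… → ⌈·⌉ = 145
j=6: r + 5k = 174.518285… → ⌈·⌉ = 175
j=7: r + 6k = 204.661142… → ⌈·⌉ = 205
j=8: r + 7k = 234.804 → ⌈·⌉ = 235
j=9: r + 8k = 264.946857… → ⌈·⌉ = 265
j=10: r + 9k = 295.089714… → ⌈·⌉ = 296
j=11: r + 10k = 325.232571… → ⌈·⌉ = 326
j=12: r + 11k = 355.375428… → ⌈·⌉ = 356
j=13: r + 12k = 385.518285… → ⌈·⌉ = 386
j=14: r + 13k = 415.661142… → ⌈·⌉ = 416

24, 54, 85, 115, 145, 175, 205, 235, 265, 296, 326, 356, 386, 416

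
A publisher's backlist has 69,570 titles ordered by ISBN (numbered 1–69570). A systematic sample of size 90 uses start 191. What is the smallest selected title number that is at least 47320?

47344

k = 69570/90 = 773
Steps past start: ⌈(47320 − 191)/773⌉ = ⌈47129/773⌉ = 61
Selected title: 191 + 61×773 = 47344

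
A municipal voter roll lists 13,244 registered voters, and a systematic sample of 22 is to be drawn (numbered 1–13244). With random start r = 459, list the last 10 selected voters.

7683, 8285, 8887, 9489, 10091, 10693, 11295, 11897, 12499, 13101

k = N/n = 13244/22 = 602
13th selection = 459 + 12×602 = 7683
14th: 7683 + 602 = 8285
15th: 8285 + 602 = 8887
16th: 8887 + 602 = 9489
17th: 9489 + 602 = 10091
18th: 10091 + 602 = 10693
19th: 10693 + 602 = 11295
20th: 11295 + 602 = 11897
21st: 11897 + 602 = 12499
22nd: 12499 + 602 = 13101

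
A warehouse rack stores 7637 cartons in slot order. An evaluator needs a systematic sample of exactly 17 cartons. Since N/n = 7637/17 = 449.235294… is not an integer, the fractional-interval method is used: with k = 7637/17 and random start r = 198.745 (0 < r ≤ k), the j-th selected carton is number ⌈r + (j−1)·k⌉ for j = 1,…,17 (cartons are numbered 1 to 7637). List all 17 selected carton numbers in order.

199, 648, 1098, 1547, 1996, 2445, 2895, 3344, 3793, 4242, 4692, 5141, 5590, 6039, 6489, 6938, 7387

j=1: r + 0k = 198.745 → ⌈·⌉ = 199
j=2: r + 1k = 647.980294… → ⌈·⌉ = 648
j=3: r + 2k = 1097.215588… → ⌈·⌉ = 1098
j=4: r + 3k = 1546.450882… → ⌈·⌉ = 1547
j=5: r + 4k = 1995.686176… → ⌈·⌉ = 1996
j=6: r + 5k = 2444.921470… → ⌈·⌉ = 2445
j=7: r + 6k = 2894.156764… → ⌈·⌉ = 2895
j=8: r + 7k = 3343.392058… → ⌈·⌉ = 3344
j=9: r + 8k = 3792.627352… → ⌈·⌉ = 3793
j=10: r + 9k = 4241.862647… → ⌈·⌉ = 4242
j=11: r + 10k = 4691.097941… → ⌈·⌉ = 4692
j=12: r + 11k = 5140.333235… → ⌈·⌉ = 5141
j=13: r + 12k = 5589.568529… → ⌈·⌉ = 5590
j=14: r + 13k = 6038.803823… → ⌈·⌉ = 6039
j=15: r + 14k = 6488.039117… → ⌈·⌉ = 6489
j=16: r + 15k = 6937.274411… → ⌈·⌉ = 6938
j=17: r + 16k = 7386.509705… → ⌈·⌉ = 7387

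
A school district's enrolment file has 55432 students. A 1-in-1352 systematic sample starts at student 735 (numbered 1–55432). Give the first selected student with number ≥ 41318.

42647

k = 1352
Steps past start: ⌈(41318 − 735)/1352⌉ = ⌈40583/1352⌉ = 31
Selected student: 735 + 31×1352 = 42647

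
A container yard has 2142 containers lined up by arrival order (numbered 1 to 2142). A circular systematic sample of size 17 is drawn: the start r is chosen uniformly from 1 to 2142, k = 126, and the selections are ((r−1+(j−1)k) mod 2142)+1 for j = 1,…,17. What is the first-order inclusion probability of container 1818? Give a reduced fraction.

1/126

For each position j, as r ranges over 1…2142 the j-th selection hits every container exactly once, so container 1818 is selected for exactly 17 of the 2142 starts.
Inclusion probability = 17/2142 = 1/126.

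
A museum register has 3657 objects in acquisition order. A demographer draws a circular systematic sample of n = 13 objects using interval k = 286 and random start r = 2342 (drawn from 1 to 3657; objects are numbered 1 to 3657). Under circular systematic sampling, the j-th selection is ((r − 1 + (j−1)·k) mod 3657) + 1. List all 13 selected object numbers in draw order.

Selection 1: 2342
Selection 2: 2342 + 286 = 2628
Selection 3: 2628 + 286 = 2914
Selection 4: 2914 + 286 = 3200
Selection 5: 3200 + 286 = 3486
Selection 6: 3486 + 286 = 3772 → 3772 − 3657 = 115
Selection 7: 115 + 286 = 401
Selection 8: 401 + 286 = 687
Selection 9: 687 + 286 = 973
Selection 10: 973 + 286 = 1259
Selection 11: 1259 + 286 = 1545
Selection 12: 1545 + 286 = 1831
Selection 13: 1831 + 286 = 2117

2342, 2628, 2914, 3200, 3486, 115, 401, 687, 973, 1259, 1545, 1831, 2117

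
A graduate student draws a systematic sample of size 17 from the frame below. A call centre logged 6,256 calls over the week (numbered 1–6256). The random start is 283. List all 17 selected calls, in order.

283, 651, 1019, 1387, 1755, 2123, 2491, 2859, 3227, 3595, 3963, 4331, 4699, 5067, 5435, 5803, 6171

k = N/n = 6256/17 = 368
call 1: 283
call 2: 283 + 368 = 651
call 3: 651 + 368 = 1019
call 4: 1019 + 368 = 1387
call 5: 1387 + 368 = 1755
call 6: 1755 + 368 = 2123
call 7: 2123 + 368 = 2491
call 8: 2491 + 368 = 2859
call 9: 2859 + 368 = 3227
call 10: 3227 + 368 = 3595
call 11: 3595 + 368 = 3963
call 12: 3963 + 368 = 4331
call 13: 4331 + 368 = 4699
call 14: 4699 + 368 = 5067
call 15: 5067 + 368 = 5435
call 16: 5435 + 368 = 5803
call 17: 5803 + 368 = 6171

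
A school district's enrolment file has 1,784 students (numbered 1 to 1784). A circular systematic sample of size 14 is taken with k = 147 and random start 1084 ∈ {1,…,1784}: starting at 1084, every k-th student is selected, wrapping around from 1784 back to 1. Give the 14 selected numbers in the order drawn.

1084, 1231, 1378, 1525, 1672, 35, 182, 329, 476, 623, 770, 917, 1064, 1211

Selection 1: 1084
Selection 2: 1084 + 147 = 1231
Selection 3: 1231 + 147 = 1378
Selection 4: 1378 + 147 = 1525
Selection 5: 1525 + 147 = 1672
Selection 6: 1672 + 147 = 1819 → 1819 − 1784 = 35
Selection 7: 35 + 147 = 182
Selection 8: 182 + 147 = 329
Selection 9: 329 + 147 = 476
Selection 10: 476 + 147 = 623
Selection 11: 623 + 147 = 770
Selection 12: 770 + 147 = 917
Selection 13: 917 + 147 = 1064
Selection 14: 1064 + 147 = 1211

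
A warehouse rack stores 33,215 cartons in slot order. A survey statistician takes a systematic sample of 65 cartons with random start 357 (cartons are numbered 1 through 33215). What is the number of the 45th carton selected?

22841

k = 33215/65 = 511
45th selection = r + (45−1)·k = 357 + 44×511 = 357 + 22484 = 22841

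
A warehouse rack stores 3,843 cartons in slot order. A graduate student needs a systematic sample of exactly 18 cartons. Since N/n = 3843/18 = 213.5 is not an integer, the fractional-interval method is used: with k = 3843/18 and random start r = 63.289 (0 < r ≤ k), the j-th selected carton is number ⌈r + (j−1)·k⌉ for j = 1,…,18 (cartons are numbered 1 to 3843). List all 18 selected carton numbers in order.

j=1: r + 0k = 63.289 → ⌈·⌉ = 64
j=2: r + 1k = 276.789 → ⌈·⌉ = 277
j=3: r + 2k = 490.289 → ⌈·⌉ = 491
j=4: r + 3k = 703.789 → ⌈·⌉ = 704
j=5: r + 4k = 917.289 → ⌈·⌉ = 918
j=6: r + 5k = 1130.789 → ⌈·⌉ = 1131
j=7: r + 6k = 1344.289 → ⌈·⌉ = 1345
j=8: r + 7k = 1557.789 → ⌈·⌉ = 1558
j=9: r + 8k = 1771.289 → ⌈·⌉ = 1772
j=10: r + 9k = 1984.789 → ⌈·⌉ = 1985
j=11: r + 10k = 2198.289 → ⌈·⌉ = 2199
j=12: r + 11k = 2411.789 → ⌈·⌉ = 2412
j=13: r + 12k = 2625.289 → ⌈·⌉ = 2626
j=14: r + 13k = 2838.789 → ⌈·⌉ = 2839
j=15: r + 14k = 3052.289 → ⌈·⌉ = 3053
j=16: r + 15k = 3265.789 → ⌈·⌉ = 3266
j=17: r + 16k = 3479.289 → ⌈·⌉ = 3480
j=18: r + 17k = 3692.789 → ⌈·⌉ = 3693

64, 277, 491, 704, 918, 1131, 1345, 1558, 1772, 1985, 2199, 2412, 2626, 2839, 3053, 3266, 3480, 3693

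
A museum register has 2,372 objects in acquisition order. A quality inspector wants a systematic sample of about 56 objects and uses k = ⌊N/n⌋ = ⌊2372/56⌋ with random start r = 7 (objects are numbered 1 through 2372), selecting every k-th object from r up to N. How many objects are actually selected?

k = ⌊2372/56⌋ = 42
Achieved size = ⌊(2372 − 7)/42⌋ + 1 = ⌊2365/42⌋ + 1 = 56 + 1 = 57
(last selection: 7 + 56×42 = 2359 ≤ 2372; next would be 2401 > 2372)

57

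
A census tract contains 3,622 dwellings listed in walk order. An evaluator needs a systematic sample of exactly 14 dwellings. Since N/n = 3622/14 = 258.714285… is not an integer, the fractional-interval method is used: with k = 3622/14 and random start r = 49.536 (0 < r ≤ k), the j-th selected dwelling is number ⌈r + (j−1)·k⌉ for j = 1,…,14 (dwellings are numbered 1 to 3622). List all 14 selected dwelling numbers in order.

j=1: r + 0k = 49.536 → ⌈·⌉ = 50
j=2: r + 1k = 308.250285… → ⌈·⌉ = 309
j=3: r + 2k = 566.964571… → ⌈·⌉ = 567
j=4: r + 3k = 825.678857… → ⌈·⌉ = 826
j=5: r + 4k = 1084.393142… → ⌈·⌉ = 1085
j=6: r + 5k = 1343.107428… → ⌈·⌉ = 1344
j=7: r + 6k = 1601.821714… → ⌈·⌉ = 1602
j=8: r + 7k = 1860.536 → ⌈·⌉ = 1861
j=9: r + 8k = 2119.250285… → ⌈·⌉ = 2120
j=10: r + 9k = 2377.964571… → ⌈·⌉ = 2378
j=11: r + 10k = 2636.678857… → ⌈·⌉ = 2637
j=12: r + 11k = 2895.393142… → ⌈·⌉ = 2896
j=13: r + 12k = 3154.107428… → ⌈·⌉ = 3155
j=14: r + 13k = 3412.821714… → ⌈·⌉ = 3413

50, 309, 567, 826, 1085, 1344, 1602, 1861, 2120, 2378, 2637, 2896, 3155, 3413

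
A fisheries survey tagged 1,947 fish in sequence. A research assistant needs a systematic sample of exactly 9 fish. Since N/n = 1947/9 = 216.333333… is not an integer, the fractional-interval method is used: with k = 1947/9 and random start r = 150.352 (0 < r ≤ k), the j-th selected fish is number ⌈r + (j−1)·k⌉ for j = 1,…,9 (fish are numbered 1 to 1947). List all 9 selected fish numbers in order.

151, 367, 584, 800, 1016, 1233, 1449, 1665, 1882

j=1: r + 0k = 150.352 → ⌈·⌉ = 151
j=2: r + 1k = 366.685333… → ⌈·⌉ = 367
j=3: r + 2k = 583.018666… → ⌈·⌉ = 584
j=4: r + 3k = 799.352 → ⌈·⌉ = 800
j=5: r + 4k = 1015.685333… → ⌈·⌉ = 1016
j=6: r + 5k = 1232.018666… → ⌈·⌉ = 1233
j=7: r + 6k = 1448.352 → ⌈·⌉ = 1449
j=8: r + 7k = 1664.685333… → ⌈·⌉ = 1665
j=9: r + 8k = 1881.018666… → ⌈·⌉ = 1882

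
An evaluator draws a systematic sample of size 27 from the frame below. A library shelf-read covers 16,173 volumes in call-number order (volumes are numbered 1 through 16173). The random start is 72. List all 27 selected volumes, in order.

72, 671, 1270, 1869, 2468, 3067, 3666, 4265, 4864, 5463, 6062, 6661, 7260, 7859, 8458, 9057, 9656, 10255, 10854, 11453, 12052, 12651, 13250, 13849, 14448, 15047, 15646

k = N/n = 16173/27 = 599
volume 1: 72
volume 2: 72 + 599 = 671
volume 3: 671 + 599 = 1270
volume 4: 1270 + 599 = 1869
volume 5: 1869 + 599 = 2468
volume 6: 2468 + 599 = 3067
volume 7: 3067 + 599 = 3666
volume 8: 3666 + 599 = 4265
volume 9: 4265 + 599 = 4864
volume 10: 4864 + 599 = 5463
volume 11: 5463 + 599 = 6062
volume 12: 6062 + 599 = 6661
volume 13: 6661 + 599 = 7260
volume 14: 7260 + 599 = 7859
volume 15: 7859 + 599 = 8458
volume 16: 8458 + 599 = 9057
volume 17: 9057 + 599 = 9656
volume 18: 9656 + 599 = 10255
volume 19: 10255 + 599 = 10854
volume 20: 10854 + 599 = 11453
volume 21: 11453 + 599 = 12052
volume 22: 12052 + 599 = 12651
volume 23: 12651 + 599 = 13250
volume 24: 13250 + 599 = 13849
volume 25: 13849 + 599 = 14448
volume 26: 14448 + 599 = 15047
volume 27: 15047 + 599 = 15646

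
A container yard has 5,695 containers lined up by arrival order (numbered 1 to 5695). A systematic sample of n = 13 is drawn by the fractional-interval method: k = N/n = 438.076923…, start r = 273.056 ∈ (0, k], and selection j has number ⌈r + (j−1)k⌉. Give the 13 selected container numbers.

j=1: r + 0k = 273.056 → ⌈·⌉ = 274
j=2: r + 1k = 711.132923… → ⌈·⌉ = 712
j=3: r + 2k = 1149.209846… → ⌈·⌉ = 1150
j=4: r + 3k = 1587.286769… → ⌈·⌉ = 1588
j=5: r + 4k = 2025.363692… → ⌈·⌉ = 2026
j=6: r + 5k = 2463.440615… → ⌈·⌉ = 2464
j=7: r + 6k = 2901.517538… → ⌈·⌉ = 2902
j=8: r + 7k = 3339.594461… → ⌈·⌉ = 3340
j=9: r + 8k = 3777.671384… → ⌈·⌉ = 3778
j=10: r + 9k = 4215.748307… → ⌈·⌉ = 4216
j=11: r + 10k = 4653.825230… → ⌈·⌉ = 4654
j=12: r + 11k = 5091.902153… → ⌈·⌉ = 5092
j=13: r + 12k = 5529.979076… → ⌈·⌉ = 5530

274, 712, 1150, 1588, 2026, 2464, 2902, 3340, 3778, 4216, 4654, 5092, 5530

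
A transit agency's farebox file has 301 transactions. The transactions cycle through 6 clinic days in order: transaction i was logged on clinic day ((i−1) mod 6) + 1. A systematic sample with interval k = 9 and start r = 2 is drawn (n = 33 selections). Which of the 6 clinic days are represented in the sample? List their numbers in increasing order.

2, 5

Consecutive selections differ by k = 9, so their clinic day numbers differ by 9 mod 6 = 3.
gcd(9, 6) = 3, so the sample visits 6/3 = 2 distinct residues mod 6.
Start 2 is clinic day 2; the clinic days hit are 2, 5.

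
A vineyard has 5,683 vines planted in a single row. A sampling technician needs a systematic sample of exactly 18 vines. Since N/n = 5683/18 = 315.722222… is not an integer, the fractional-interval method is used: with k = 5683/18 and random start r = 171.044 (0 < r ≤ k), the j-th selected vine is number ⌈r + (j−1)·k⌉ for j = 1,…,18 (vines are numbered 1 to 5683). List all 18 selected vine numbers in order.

j=1: r + 0k = 171.044 → ⌈·⌉ = 172
j=2: r + 1k = 486.766222… → ⌈·⌉ = 487
j=3: r + 2k = 802.488444… → ⌈·⌉ = 803
j=4: r + 3k = 1118.210666… → ⌈·⌉ = 1119
j=5: r + 4k = 1433.932888… → ⌈·⌉ = 1434
j=6: r + 5k = 1749.655111… → ⌈·⌉ = 1750
j=7: r + 6k = 2065.377333… → ⌈·⌉ = 2066
j=8: r + 7k = 2381.099555… → ⌈·⌉ = 2382
j=9: r + 8k = 2696.821777… → ⌈·⌉ = 2697
j=10: r + 9k = 3012.544 → ⌈·⌉ = 3013
j=11: r + 10k = 3328.266222… → ⌈·⌉ = 3329
j=12: r + 11k = 3643.988444… → ⌈·⌉ = 3644
j=13: r + 12k = 3959.710666… → ⌈·⌉ = 3960
j=14: r + 13k = 4275.432888… → ⌈·⌉ = 4276
j=15: r + 14k = 4591.155111… → ⌈·⌉ = 4592
j=16: r + 15k = 4906.877333… → ⌈·⌉ = 4907
j=17: r + 16k = 5222.599555… → ⌈·⌉ = 5223
j=18: r + 17k = 5538.321777… → ⌈·⌉ = 5539

172, 487, 803, 1119, 1434, 1750, 2066, 2382, 2697, 3013, 3329, 3644, 3960, 4276, 4592, 4907, 5223, 5539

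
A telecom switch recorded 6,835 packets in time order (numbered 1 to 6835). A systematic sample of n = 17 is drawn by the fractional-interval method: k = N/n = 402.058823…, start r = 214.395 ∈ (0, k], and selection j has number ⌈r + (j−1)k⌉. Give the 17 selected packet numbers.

215, 617, 1019, 1421, 1823, 2225, 2627, 3029, 3431, 3833, 4235, 4638, 5040, 5442, 5844, 6246, 6648

j=1: r + 0k = 214.395 → ⌈·⌉ = 215
j=2: r + 1k = 616.453823… → ⌈·⌉ = 617
j=3: r + 2k = 1018.512647… → ⌈·⌉ = 1019
j=4: r + 3k = 1420.571470… → ⌈·⌉ = 1421
j=5: r + 4k = 1822.630294… → ⌈·⌉ = 1823
j=6: r + 5k = 2224.689117… → ⌈·⌉ = 2225
j=7: r + 6k = 2626.747941… → ⌈·⌉ = 2627
j=8: r + 7k = 3028.806764… → ⌈·⌉ = 3029
j=9: r + 8k = 3430.865588… → ⌈·⌉ = 3431
j=10: r + 9k = 3832.924411… → ⌈·⌉ = 3833
j=11: r + 10k = 4234.983235… → ⌈·⌉ = 4235
j=12: r + 11k = 4637.042058… → ⌈·⌉ = 4638
j=13: r + 12k = 5039.100882… → ⌈·⌉ = 5040
j=14: r + 13k = 5441.159705… → ⌈·⌉ = 5442
j=15: r + 14k = 5843.218529… → ⌈·⌉ = 5844
j=16: r + 15k = 6245.277352… → ⌈·⌉ = 6246
j=17: r + 16k = 6647.336176… → ⌈·⌉ = 6648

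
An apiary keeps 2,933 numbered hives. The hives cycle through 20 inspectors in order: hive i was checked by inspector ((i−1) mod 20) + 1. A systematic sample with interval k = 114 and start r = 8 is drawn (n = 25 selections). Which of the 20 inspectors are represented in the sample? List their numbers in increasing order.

2, 4, 6, 8, 10, 12, 14, 16, 18, 20

Consecutive selections differ by k = 114, so their inspector numbers differ by 114 mod 20 = 14.
gcd(114, 20) = 2, so the sample visits 20/2 = 10 distinct residues mod 20.
Start 8 is inspector 8; the inspectors hit are 2, 4, 6, 8, 10, 12, 14, 16, 18, 20.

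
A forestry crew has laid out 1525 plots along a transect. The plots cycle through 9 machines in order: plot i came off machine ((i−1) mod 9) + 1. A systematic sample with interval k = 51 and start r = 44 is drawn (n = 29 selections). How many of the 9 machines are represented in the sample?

3

Consecutive selections differ by k = 51, so their machine numbers differ by 51 mod 9 = 6.
gcd(51, 9) = 3, so the sample visits 9/3 = 3 distinct residues mod 9.
Start 44 is machine 8; the machines hit are 2, 5, 8.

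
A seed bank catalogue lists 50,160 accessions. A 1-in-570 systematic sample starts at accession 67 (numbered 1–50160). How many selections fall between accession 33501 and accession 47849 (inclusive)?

k = 570
First selection ≥ 33501: 67 + ⌈(33501−67)/570⌉·570 = 67 + 59×570 = 33697
Last selection ≤ 47849: 67 + ⌊(47849−67)/570⌋·570 = 67 + 83×570 = 47377
Count = 83 − 59 + 1 = 25

25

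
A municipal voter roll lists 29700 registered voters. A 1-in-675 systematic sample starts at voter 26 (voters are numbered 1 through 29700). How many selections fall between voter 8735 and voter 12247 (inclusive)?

6

k = 675
First selection ≥ 8735: 26 + ⌈(8735−26)/675⌉·675 = 26 + 13×675 = 8801
Last selection ≤ 12247: 26 + ⌊(12247−26)/675⌋·675 = 26 + 18×675 = 12176
Count = 18 − 13 + 1 = 6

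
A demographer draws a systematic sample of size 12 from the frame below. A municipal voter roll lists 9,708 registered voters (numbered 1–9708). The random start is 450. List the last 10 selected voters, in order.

k = N/n = 9708/12 = 809
3rd selection = 450 + 2×809 = 2068
4th: 2068 + 809 = 2877
5th: 2877 + 809 = 3686
6th: 3686 + 809 = 4495
7th: 4495 + 809 = 5304
8th: 5304 + 809 = 6113
9th: 6113 + 809 = 6922
10th: 6922 + 809 = 7731
11th: 7731 + 809 = 8540
12th: 8540 + 809 = 9349

2068, 2877, 3686, 4495, 5304, 6113, 6922, 7731, 8540, 9349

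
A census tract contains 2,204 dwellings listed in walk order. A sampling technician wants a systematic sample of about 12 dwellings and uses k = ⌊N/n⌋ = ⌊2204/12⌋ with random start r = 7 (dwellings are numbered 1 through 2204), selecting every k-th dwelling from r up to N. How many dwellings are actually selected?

13

k = ⌊2204/12⌋ = 183
Achieved size = ⌊(2204 − 7)/183⌋ + 1 = ⌊2197/183⌋ + 1 = 12 + 1 = 13
(last selection: 7 + 12×183 = 2203 ≤ 2204; next would be 2386 > 2204)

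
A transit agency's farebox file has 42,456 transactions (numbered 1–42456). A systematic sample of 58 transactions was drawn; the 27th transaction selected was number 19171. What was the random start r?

k = 42456/58 = 732
r = 19171 − (27−1)×732 = 19171 − 19032 = 139

139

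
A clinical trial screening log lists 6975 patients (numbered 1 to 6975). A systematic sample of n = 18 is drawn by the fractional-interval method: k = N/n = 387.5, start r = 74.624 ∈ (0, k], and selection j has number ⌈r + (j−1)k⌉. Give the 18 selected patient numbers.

j=1: r + 0k = 74.624 → ⌈·⌉ = 75
j=2: r + 1k = 462.124 → ⌈·⌉ = 463
j=3: r + 2k = 849.624 → ⌈·⌉ = 850
j=4: r + 3k = 1237.124 → ⌈·⌉ = 1238
j=5: r + 4k = 1624.624 → ⌈·⌉ = 1625
j=6: r + 5k = 2012.124 → ⌈·⌉ = 2013
j=7: r + 6k = 2399.624 → ⌈·⌉ = 2400
j=8: r + 7k = 2787.124 → ⌈·⌉ = 2788
j=9: r + 8k = 3174.624 → ⌈·⌉ = 3175
j=10: r + 9k = 3562.124 → ⌈·⌉ = 3563
j=11: r + 10k = 3949.624 → ⌈·⌉ = 3950
j=12: r + 11k = 4337.124 → ⌈·⌉ = 4338
j=13: r + 12k = 4724.624 → ⌈·⌉ = 4725
j=14: r + 13k = 5112.124 → ⌈·⌉ = 5113
j=15: r + 14k = 5499.624 → ⌈·⌉ = 5500
j=16: r + 15k = 5887.124 → ⌈·⌉ = 5888
j=17: r + 16k = 6274.624 → ⌈·⌉ = 6275
j=18: r + 17k = 6662.124 → ⌈·⌉ = 6663

75, 463, 850, 1238, 1625, 2013, 2400, 2788, 3175, 3563, 3950, 4338, 4725, 5113, 5500, 5888, 6275, 6663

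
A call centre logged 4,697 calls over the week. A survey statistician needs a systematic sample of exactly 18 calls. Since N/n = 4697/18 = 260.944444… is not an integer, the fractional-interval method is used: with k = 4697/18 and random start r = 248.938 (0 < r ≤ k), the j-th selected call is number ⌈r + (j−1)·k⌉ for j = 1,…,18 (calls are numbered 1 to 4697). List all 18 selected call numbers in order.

j=1: r + 0k = 248.938 → ⌈·⌉ = 249
j=2: r + 1k = 509.882444… → ⌈·⌉ = 510
j=3: r + 2k = 770.826888… → ⌈·⌉ = 771
j=4: r + 3k = 1031.771333… → ⌈·⌉ = 1032
j=5: r + 4k = 1292.715777… → ⌈·⌉ = 1293
j=6: r + 5k = 1553.660222… → ⌈·⌉ = 1554
j=7: r + 6k = 1814.604666… → ⌈·⌉ = 1815
j=8: r + 7k = 2075.549111… → ⌈·⌉ = 2076
j=9: r + 8k = 2336.493555… → ⌈·⌉ = 2337
j=10: r + 9k = 2597.438 → ⌈·⌉ = 2598
j=11: r + 10k = 2858.382444… → ⌈·⌉ = 2859
j=12: r + 11k = 3119.326888… → ⌈·⌉ = 3120
j=13: r + 12k = 3380.271333… → ⌈·⌉ = 3381
j=14: r + 13k = 3641.215777… → ⌈·⌉ = 3642
j=15: r + 14k = 3902.160222… → ⌈·⌉ = 3903
j=16: r + 15k = 4163.104666… → ⌈·⌉ = 4164
j=17: r + 16k = 4424.049111… → ⌈·⌉ = 4425
j=18: r + 17k = 4684.993555… → ⌈·⌉ = 4685

249, 510, 771, 1032, 1293, 1554, 1815, 2076, 2337, 2598, 2859, 3120, 3381, 3642, 3903, 4164, 4425, 4685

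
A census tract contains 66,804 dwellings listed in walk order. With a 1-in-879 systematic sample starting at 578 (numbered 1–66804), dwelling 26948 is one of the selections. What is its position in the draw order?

k = 879
position = (26948 − 578)/879 + 1 = 26370/879 + 1 = 30 + 1 = 31

31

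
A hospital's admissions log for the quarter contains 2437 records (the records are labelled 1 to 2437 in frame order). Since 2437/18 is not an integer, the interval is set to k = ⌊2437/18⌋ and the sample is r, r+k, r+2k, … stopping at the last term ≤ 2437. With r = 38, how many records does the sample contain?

18

k = ⌊2437/18⌋ = 135
Achieved size = ⌊(2437 − 38)/135⌋ + 1 = ⌊2399/135⌋ + 1 = 17 + 1 = 18
(last selection: 38 + 17×135 = 2333 ≤ 2437; next would be 2468 > 2437)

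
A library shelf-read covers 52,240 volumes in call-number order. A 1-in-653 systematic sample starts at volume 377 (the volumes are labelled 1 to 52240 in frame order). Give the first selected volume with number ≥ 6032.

6254

k = 653
Steps past start: ⌈(6032 − 377)/653⌉ = ⌈5655/653⌉ = 9
Selected volume: 377 + 9×653 = 6254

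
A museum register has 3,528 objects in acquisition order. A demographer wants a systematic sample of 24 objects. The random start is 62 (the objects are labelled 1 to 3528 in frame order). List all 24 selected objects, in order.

k = N/n = 3528/24 = 147
object 1: 62
object 2: 62 + 147 = 209
object 3: 209 + 147 = 356
object 4: 356 + 147 = 503
object 5: 503 + 147 = 650
object 6: 650 + 147 = 797
object 7: 797 + 147 = 944
object 8: 944 + 147 = 1091
object 9: 1091 + 147 = 1238
object 10: 1238 + 147 = 1385
object 11: 1385 + 147 = 1532
object 12: 1532 + 147 = 1679
object 13: 1679 + 147 = 1826
object 14: 1826 + 147 = 1973
object 15: 1973 + 147 = 2120
object 16: 2120 + 147 = 2267
object 17: 2267 + 147 = 2414
object 18: 2414 + 147 = 2561
object 19: 2561 + 147 = 2708
object 20: 2708 + 147 = 2855
object 21: 2855 + 147 = 3002
object 22: 3002 + 147 = 3149
object 23: 3149 + 147 = 3296
object 24: 3296 + 147 = 3443

62, 209, 356, 503, 650, 797, 944, 1091, 1238, 1385, 1532, 1679, 1826, 1973, 2120, 2267, 2414, 2561, 2708, 2855, 3002, 3149, 3296, 3443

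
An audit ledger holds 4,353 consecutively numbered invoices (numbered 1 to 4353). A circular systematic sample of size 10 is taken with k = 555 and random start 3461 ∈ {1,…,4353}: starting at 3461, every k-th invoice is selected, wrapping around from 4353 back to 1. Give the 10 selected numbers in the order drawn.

3461, 4016, 218, 773, 1328, 1883, 2438, 2993, 3548, 4103

Selection 1: 3461
Selection 2: 3461 + 555 = 4016
Selection 3: 4016 + 555 = 4571 → 4571 − 4353 = 218
Selection 4: 218 + 555 = 773
Selection 5: 773 + 555 = 1328
Selection 6: 1328 + 555 = 1883
Selection 7: 1883 + 555 = 2438
Selection 8: 2438 + 555 = 2993
Selection 9: 2993 + 555 = 3548
Selection 10: 3548 + 555 = 4103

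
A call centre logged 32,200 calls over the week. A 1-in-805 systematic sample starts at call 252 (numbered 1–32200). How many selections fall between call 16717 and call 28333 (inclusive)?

k = 805
First selection ≥ 16717: 252 + ⌈(16717−252)/805⌉·805 = 252 + 21×805 = 17157
Last selection ≤ 28333: 252 + ⌊(28333−252)/805⌋·805 = 252 + 34×805 = 27622
Count = 34 − 21 + 1 = 14

14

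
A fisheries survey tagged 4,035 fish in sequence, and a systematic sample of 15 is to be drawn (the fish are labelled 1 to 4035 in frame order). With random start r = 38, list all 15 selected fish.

k = N/n = 4035/15 = 269
fish 1: 38
fish 2: 38 + 269 = 307
fish 3: 307 + 269 = 576
fish 4: 576 + 269 = 845
fish 5: 845 + 269 = 1114
fish 6: 1114 + 269 = 1383
fish 7: 1383 + 269 = 1652
fish 8: 1652 + 269 = 1921
fish 9: 1921 + 269 = 2190
fish 10: 2190 + 269 = 2459
fish 11: 2459 + 269 = 2728
fish 12: 2728 + 269 = 2997
fish 13: 2997 + 269 = 3266
fish 14: 3266 + 269 = 3535
fish 15: 3535 + 269 = 3804

38, 307, 576, 845, 1114, 1383, 1652, 1921, 2190, 2459, 2728, 2997, 3266, 3535, 3804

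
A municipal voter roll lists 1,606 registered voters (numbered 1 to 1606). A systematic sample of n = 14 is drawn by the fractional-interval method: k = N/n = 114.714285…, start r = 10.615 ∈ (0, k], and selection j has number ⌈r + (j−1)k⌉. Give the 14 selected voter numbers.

j=1: r + 0k = 10.615 → ⌈·⌉ = 11
j=2: r + 1k = 125.329285… → ⌈·⌉ = 126
j=3: r + 2k = 240.043571… → ⌈·⌉ = 241
j=4: r + 3k = 354.757857… → ⌈·⌉ = 355
j=5: r + 4k = 469.472142… → ⌈·⌉ = 470
j=6: r + 5k = 584.186428… → ⌈·⌉ = 585
j=7: r + 6k = 698.900714… → ⌈·⌉ = 699
j=8: r + 7k = 813.615 → ⌈·⌉ = 814
j=9: r + 8k = 928.329285… → ⌈·⌉ = 929
j=10: r + 9k = 1043.043571… → ⌈·⌉ = 1044
j=11: r + 10k = 1157.757857… → ⌈·⌉ = 1158
j=12: r + 11k = 1272.472142… → ⌈·⌉ = 1273
j=13: r + 12k = 1387.186428… → ⌈·⌉ = 1388
j=14: r + 13k = 1501.900714… → ⌈·⌉ = 1502

11, 126, 241, 355, 470, 585, 699, 814, 929, 1044, 1158, 1273, 1388, 1502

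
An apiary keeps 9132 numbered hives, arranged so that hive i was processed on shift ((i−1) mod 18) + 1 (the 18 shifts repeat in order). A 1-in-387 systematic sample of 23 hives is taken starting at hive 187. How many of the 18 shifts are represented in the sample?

Consecutive selections differ by k = 387, so their shift numbers differ by 387 mod 18 = 9.
gcd(387, 18) = 9, so the sample visits 18/9 = 2 distinct residues mod 18.
Start 187 is shift 7; the shifts hit are 7, 16.

2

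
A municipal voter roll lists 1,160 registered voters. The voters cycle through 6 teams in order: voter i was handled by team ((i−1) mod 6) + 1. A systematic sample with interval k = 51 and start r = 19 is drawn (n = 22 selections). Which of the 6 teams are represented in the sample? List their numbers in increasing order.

Consecutive selections differ by k = 51, so their team numbers differ by 51 mod 6 = 3.
gcd(51, 6) = 3, so the sample visits 6/3 = 2 distinct residues mod 6.
Start 19 is team 1; the teams hit are 1, 4.

1, 4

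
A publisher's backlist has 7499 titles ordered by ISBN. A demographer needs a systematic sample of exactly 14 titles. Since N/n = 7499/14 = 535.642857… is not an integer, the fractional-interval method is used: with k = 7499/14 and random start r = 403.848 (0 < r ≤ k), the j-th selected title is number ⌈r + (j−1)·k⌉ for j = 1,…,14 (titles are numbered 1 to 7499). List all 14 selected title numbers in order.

j=1: r + 0k = 403.848 → ⌈·⌉ = 404
j=2: r + 1k = 939.490857… → ⌈·⌉ = 940
j=3: r + 2k = 1475.133714… → ⌈·⌉ = 1476
j=4: r + 3k = 2010.776571… → ⌈·⌉ = 2011
j=5: r + 4k = 2546.419428… → ⌈·⌉ = 2547
j=6: r + 5k = 3082.062285… → ⌈·⌉ = 3083
j=7: r + 6k = 3617.705142… → ⌈·⌉ = 3618
j=8: r + 7k = 4153.348 → ⌈·⌉ = 4154
j=9: r + 8k = 4688.990857… → ⌈·⌉ = 4689
j=10: r + 9k = 5224.633714… → ⌈·⌉ = 5225
j=11: r + 10k = 5760.276571… → ⌈·⌉ = 5761
j=12: r + 11k = 6295.919428… → ⌈·⌉ = 6296
j=13: r + 12k = 6831.562285… → ⌈·⌉ = 6832
j=14: r + 13k = 7367.205142… → ⌈·⌉ = 7368

404, 940, 1476, 2011, 2547, 3083, 3618, 4154, 4689, 5225, 5761, 6296, 6832, 7368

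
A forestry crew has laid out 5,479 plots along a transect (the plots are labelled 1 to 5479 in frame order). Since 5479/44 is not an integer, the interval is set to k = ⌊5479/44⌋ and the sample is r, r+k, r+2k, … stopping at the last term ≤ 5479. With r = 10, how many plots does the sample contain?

k = ⌊5479/44⌋ = 124
Achieved size = ⌊(5479 − 10)/124⌋ + 1 = ⌊5469/124⌋ + 1 = 44 + 1 = 45
(last selection: 10 + 44×124 = 5466 ≤ 5479; next would be 5590 > 5479)

45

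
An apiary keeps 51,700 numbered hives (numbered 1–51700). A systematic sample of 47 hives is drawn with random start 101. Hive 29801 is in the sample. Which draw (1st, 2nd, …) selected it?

k = 51700/47 = 1100
position = (29801 − 101)/1100 + 1 = 29700/1100 + 1 = 27 + 1 = 28

28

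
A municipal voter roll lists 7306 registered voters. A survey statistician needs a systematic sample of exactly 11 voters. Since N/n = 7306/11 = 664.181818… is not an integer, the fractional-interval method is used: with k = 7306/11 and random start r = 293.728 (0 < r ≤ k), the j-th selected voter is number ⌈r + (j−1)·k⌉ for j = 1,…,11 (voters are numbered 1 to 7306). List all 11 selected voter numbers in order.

294, 958, 1623, 2287, 2951, 3615, 4279, 4944, 5608, 6272, 6936

j=1: r + 0k = 293.728 → ⌈·⌉ = 294
j=2: r + 1k = 957.909818… → ⌈·⌉ = 958
j=3: r + 2k = 1622.091636… → ⌈·⌉ = 1623
j=4: r + 3k = 2286.273454… → ⌈·⌉ = 2287
j=5: r + 4k = 2950.455272… → ⌈·⌉ = 2951
j=6: r + 5k = 3614.637090… → ⌈·⌉ = 3615
j=7: r + 6k = 4278.818909… → ⌈·⌉ = 4279
j=8: r + 7k = 4943.000727… → ⌈·⌉ = 4944
j=9: r + 8k = 5607.182545… → ⌈·⌉ = 5608
j=10: r + 9k = 6271.364363… → ⌈·⌉ = 6272
j=11: r + 10k = 6935.546181… → ⌈·⌉ = 6936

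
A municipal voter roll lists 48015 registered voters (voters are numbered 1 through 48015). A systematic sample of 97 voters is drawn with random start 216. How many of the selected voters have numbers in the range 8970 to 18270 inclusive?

19

k = 48015/97 = 495
First selection ≥ 8970: 216 + ⌈(8970−216)/495⌉·495 = 216 + 18×495 = 9126
Last selection ≤ 18270: 216 + ⌊(18270−216)/495⌋·495 = 216 + 36×495 = 18036
Count = 36 − 18 + 1 = 19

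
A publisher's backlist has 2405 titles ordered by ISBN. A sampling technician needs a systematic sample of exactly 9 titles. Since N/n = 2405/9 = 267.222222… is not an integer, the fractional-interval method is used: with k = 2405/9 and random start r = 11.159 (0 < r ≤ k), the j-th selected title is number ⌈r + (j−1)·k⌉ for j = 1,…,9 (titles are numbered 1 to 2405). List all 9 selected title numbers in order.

j=1: r + 0k = 11.159 → ⌈·⌉ = 12
j=2: r + 1k = 278.381222… → ⌈·⌉ = 279
j=3: r + 2k = 545.603444… → ⌈·⌉ = 546
j=4: r + 3k = 812.825666… → ⌈·⌉ = 813
j=5: r + 4k = 1080.047888… → ⌈·⌉ = 1081
j=6: r + 5k = 1347.270111… → ⌈·⌉ = 1348
j=7: r + 6k = 1614.492333… → ⌈·⌉ = 1615
j=8: r + 7k = 1881.714555… → ⌈·⌉ = 1882
j=9: r + 8k = 2148.936777… → ⌈·⌉ = 2149

12, 279, 546, 813, 1081, 1348, 1615, 1882, 2149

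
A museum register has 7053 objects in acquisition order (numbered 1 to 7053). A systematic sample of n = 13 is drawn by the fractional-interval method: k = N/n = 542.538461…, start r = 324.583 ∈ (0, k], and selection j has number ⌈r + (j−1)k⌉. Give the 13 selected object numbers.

325, 868, 1410, 1953, 2495, 3038, 3580, 4123, 4665, 5208, 5750, 6293, 6836

j=1: r + 0k = 324.583 → ⌈·⌉ = 325
j=2: r + 1k = 867.121461… → ⌈·⌉ = 868
j=3: r + 2k = 1409.659923… → ⌈·⌉ = 1410
j=4: r + 3k = 1952.198384… → ⌈·⌉ = 1953
j=5: r + 4k = 2494.736846… → ⌈·⌉ = 2495
j=6: r + 5k = 3037.275307… → ⌈·⌉ = 3038
j=7: r + 6k = 3579.813769… → ⌈·⌉ = 3580
j=8: r + 7k = 4122.352230… → ⌈·⌉ = 4123
j=9: r + 8k = 4664.890692… → ⌈·⌉ = 4665
j=10: r + 9k = 5207.429153… → ⌈·⌉ = 5208
j=11: r + 10k = 5749.967615… → ⌈·⌉ = 5750
j=12: r + 11k = 6292.506076… → ⌈·⌉ = 6293
j=13: r + 12k = 6835.044538… → ⌈·⌉ = 6836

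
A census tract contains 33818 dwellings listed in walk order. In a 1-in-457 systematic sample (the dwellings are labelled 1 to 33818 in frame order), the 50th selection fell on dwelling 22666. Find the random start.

273

k = 457
r = 22666 − (50−1)×457 = 22666 − 22393 = 273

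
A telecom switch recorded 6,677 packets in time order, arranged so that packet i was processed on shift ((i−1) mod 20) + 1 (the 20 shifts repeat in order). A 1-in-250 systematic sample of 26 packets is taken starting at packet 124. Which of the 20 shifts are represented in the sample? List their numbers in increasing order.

Consecutive selections differ by k = 250, so their shift numbers differ by 250 mod 20 = 10.
gcd(250, 20) = 10, so the sample visits 20/10 = 2 distinct residues mod 20.
Start 124 is shift 4; the shifts hit are 4, 14.

4, 14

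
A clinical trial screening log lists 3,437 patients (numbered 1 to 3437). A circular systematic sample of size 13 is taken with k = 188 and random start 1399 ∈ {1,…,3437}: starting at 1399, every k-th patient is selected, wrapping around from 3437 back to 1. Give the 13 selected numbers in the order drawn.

1399, 1587, 1775, 1963, 2151, 2339, 2527, 2715, 2903, 3091, 3279, 30, 218

Selection 1: 1399
Selection 2: 1399 + 188 = 1587
Selection 3: 1587 + 188 = 1775
Selection 4: 1775 + 188 = 1963
Selection 5: 1963 + 188 = 2151
Selection 6: 2151 + 188 = 2339
Selection 7: 2339 + 188 = 2527
Selection 8: 2527 + 188 = 2715
Selection 9: 2715 + 188 = 2903
Selection 10: 2903 + 188 = 3091
Selection 11: 3091 + 188 = 3279
Selection 12: 3279 + 188 = 3467 → 3467 − 3437 = 30
Selection 13: 30 + 188 = 218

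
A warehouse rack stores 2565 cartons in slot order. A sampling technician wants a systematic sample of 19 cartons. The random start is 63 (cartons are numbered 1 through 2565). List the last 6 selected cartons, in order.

1818, 1953, 2088, 2223, 2358, 2493

k = N/n = 2565/19 = 135
14th selection = 63 + 13×135 = 1818
15th: 1818 + 135 = 1953
16th: 1953 + 135 = 2088
17th: 2088 + 135 = 2223
18th: 2223 + 135 = 2358
19th: 2358 + 135 = 2493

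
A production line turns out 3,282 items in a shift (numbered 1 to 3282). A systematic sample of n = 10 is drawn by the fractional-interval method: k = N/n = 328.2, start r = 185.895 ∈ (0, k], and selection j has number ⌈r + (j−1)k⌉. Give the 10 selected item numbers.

186, 515, 843, 1171, 1499, 1827, 2156, 2484, 2812, 3140

j=1: r + 0k = 185.895 → ⌈·⌉ = 186
j=2: r + 1k = 514.095 → ⌈·⌉ = 515
j=3: r + 2k = 842.295 → ⌈·⌉ = 843
j=4: r + 3k = 1170.495 → ⌈·⌉ = 1171
j=5: r + 4k = 1498.695 → ⌈·⌉ = 1499
j=6: r + 5k = 1826.895 → ⌈·⌉ = 1827
j=7: r + 6k = 2155.095 → ⌈·⌉ = 2156
j=8: r + 7k = 2483.295 → ⌈·⌉ = 2484
j=9: r + 8k = 2811.495 → ⌈·⌉ = 2812
j=10: r + 9k = 3139.695 → ⌈·⌉ = 3140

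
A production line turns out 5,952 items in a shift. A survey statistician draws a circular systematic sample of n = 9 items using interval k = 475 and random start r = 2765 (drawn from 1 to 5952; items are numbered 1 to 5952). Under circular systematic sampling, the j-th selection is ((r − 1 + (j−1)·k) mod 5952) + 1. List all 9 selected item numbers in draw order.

Selection 1: 2765
Selection 2: 2765 + 475 = 3240
Selection 3: 3240 + 475 = 3715
Selection 4: 3715 + 475 = 4190
Selection 5: 4190 + 475 = 4665
Selection 6: 4665 + 475 = 5140
Selection 7: 5140 + 475 = 5615
Selection 8: 5615 + 475 = 6090 → 6090 − 5952 = 138
Selection 9: 138 + 475 = 613

2765, 3240, 3715, 4190, 4665, 5140, 5615, 138, 613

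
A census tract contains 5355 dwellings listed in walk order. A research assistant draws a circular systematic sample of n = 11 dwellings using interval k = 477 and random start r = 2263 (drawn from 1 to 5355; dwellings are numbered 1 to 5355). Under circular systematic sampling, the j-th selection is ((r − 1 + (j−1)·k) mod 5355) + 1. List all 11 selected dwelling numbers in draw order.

2263, 2740, 3217, 3694, 4171, 4648, 5125, 247, 724, 1201, 1678

Selection 1: 2263
Selection 2: 2263 + 477 = 2740
Selection 3: 2740 + 477 = 3217
Selection 4: 3217 + 477 = 3694
Selection 5: 3694 + 477 = 4171
Selection 6: 4171 + 477 = 4648
Selection 7: 4648 + 477 = 5125
Selection 8: 5125 + 477 = 5602 → 5602 − 5355 = 247
Selection 9: 247 + 477 = 724
Selection 10: 724 + 477 = 1201
Selection 11: 1201 + 477 = 1678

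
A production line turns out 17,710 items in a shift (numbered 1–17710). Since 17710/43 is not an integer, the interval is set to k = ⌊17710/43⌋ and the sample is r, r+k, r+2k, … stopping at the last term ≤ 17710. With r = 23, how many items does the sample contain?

k = ⌊17710/43⌋ = 411
Achieved size = ⌊(17710 − 23)/411⌋ + 1 = ⌊17687/411⌋ + 1 = 43 + 1 = 44
(last selection: 23 + 43×411 = 17696 ≤ 17710; next would be 18107 > 17710)

44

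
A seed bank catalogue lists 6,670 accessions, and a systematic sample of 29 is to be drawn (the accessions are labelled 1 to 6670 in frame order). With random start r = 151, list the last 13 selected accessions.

k = N/n = 6670/29 = 230
17th selection = 151 + 16×230 = 3831
18th: 3831 + 230 = 4061
19th: 4061 + 230 = 4291
20th: 4291 + 230 = 4521
21st: 4521 + 230 = 4751
22nd: 4751 + 230 = 4981
23rd: 4981 + 230 = 5211
24th: 5211 + 230 = 5441
25th: 5441 + 230 = 5671
26th: 5671 + 230 = 5901
27th: 5901 + 230 = 6131
28th: 6131 + 230 = 6361
29th: 6361 + 230 = 6591

3831, 4061, 4291, 4521, 4751, 4981, 5211, 5441, 5671, 5901, 6131, 6361, 6591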